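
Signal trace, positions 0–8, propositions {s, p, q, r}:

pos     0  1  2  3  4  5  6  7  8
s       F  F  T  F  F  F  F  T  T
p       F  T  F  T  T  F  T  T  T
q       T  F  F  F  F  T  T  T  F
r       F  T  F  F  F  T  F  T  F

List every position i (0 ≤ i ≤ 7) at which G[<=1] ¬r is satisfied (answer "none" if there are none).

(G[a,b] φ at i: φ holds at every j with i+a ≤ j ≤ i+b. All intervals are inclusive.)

2, 3

Evaluate at each i in [0,7]:
  i=0: ✗ (fails at j=1)
  i=1: ✗ (fails at j=1)
  i=2: ✓ (all of [2,3])
  i=3: ✓ (all of [3,4])
  i=4: ✗ (fails at j=5)
  i=5: ✗ (fails at j=5)
  i=6: ✗ (fails at j=7)
  i=7: ✗ (fails at j=7)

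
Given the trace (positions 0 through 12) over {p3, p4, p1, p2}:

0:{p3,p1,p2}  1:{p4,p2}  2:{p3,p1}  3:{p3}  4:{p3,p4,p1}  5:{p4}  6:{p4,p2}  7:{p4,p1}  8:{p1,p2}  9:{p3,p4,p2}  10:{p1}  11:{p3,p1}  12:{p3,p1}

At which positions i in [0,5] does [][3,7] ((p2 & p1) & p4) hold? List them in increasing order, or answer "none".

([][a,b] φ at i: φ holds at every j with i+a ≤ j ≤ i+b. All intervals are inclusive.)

Evaluate at each i in [0,5]:
  i=0: ✗ (fails at j=3)
  i=1: ✗ (fails at j=4)
  i=2: ✗ (fails at j=5)
  i=3: ✗ (fails at j=6)
  i=4: ✗ (fails at j=7)
  i=5: ✗ (fails at j=8)

none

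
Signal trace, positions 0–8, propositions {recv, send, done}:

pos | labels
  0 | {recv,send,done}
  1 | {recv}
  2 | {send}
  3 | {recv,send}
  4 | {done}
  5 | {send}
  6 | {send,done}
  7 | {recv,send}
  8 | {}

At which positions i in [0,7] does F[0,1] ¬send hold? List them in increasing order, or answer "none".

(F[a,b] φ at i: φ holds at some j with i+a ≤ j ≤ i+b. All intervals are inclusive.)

Evaluate at each i in [0,7]:
  i=0: ✓ (witness j=1)
  i=1: ✓ (witness j=1)
  i=2: ✗ (none in [2,3])
  i=3: ✓ (witness j=4)
  i=4: ✓ (witness j=4)
  i=5: ✗ (none in [5,6])
  i=6: ✗ (none in [6,7])
  i=7: ✓ (witness j=8)

0, 1, 3, 4, 7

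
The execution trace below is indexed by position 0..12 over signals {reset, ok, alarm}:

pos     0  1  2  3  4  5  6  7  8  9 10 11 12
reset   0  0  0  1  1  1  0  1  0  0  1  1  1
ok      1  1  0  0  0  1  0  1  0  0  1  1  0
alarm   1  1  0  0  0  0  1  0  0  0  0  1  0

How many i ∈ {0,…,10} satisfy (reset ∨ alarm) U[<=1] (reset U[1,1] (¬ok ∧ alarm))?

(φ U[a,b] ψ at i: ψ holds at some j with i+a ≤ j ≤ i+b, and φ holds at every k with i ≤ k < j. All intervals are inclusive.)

Evaluate at each i in [0,10]:
  i=0: ✗ (no rhs in [0,1])
  i=1: ✗ (no rhs in [1,2])
  i=2: ✗ (no rhs in [2,3])
  i=3: ✗ (no rhs in [3,4])
  i=4: ✓ (rhs at j=5; lhs holds on [4,4])
  i=5: ✓ (rhs at j=5)
  i=6: ✗ (no rhs in [6,7])
  i=7: ✗ (no rhs in [7,8])
  i=8: ✗ (no rhs in [8,9])
  i=9: ✗ (no rhs in [9,10])
  i=10: ✗ (no rhs in [10,11])
Positions where it holds: {4, 5} → 2.

2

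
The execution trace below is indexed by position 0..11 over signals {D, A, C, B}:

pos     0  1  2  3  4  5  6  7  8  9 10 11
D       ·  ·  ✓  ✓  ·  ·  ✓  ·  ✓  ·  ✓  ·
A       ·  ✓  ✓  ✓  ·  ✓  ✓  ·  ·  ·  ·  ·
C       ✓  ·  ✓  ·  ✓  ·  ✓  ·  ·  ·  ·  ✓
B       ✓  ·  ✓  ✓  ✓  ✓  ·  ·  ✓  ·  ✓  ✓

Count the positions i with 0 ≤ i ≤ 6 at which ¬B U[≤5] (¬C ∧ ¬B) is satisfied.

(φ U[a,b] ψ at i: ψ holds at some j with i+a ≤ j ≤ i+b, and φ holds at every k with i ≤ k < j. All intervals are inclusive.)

2

Evaluate at each i in [0,6]:
  i=0: ✗ (lhs fails at k=0 before rhs at j=1)
  i=1: ✓ (rhs at j=1)
  i=2: ✗ (lhs fails at k=2 before rhs at j=7)
  i=3: ✗ (lhs fails at k=3 before rhs at j=7)
  i=4: ✗ (lhs fails at k=4 before rhs at j=7)
  i=5: ✗ (lhs fails at k=5 before rhs at j=7)
  i=6: ✓ (rhs at j=7; lhs holds on [6,6])
Positions where it holds: {1, 6} → 2.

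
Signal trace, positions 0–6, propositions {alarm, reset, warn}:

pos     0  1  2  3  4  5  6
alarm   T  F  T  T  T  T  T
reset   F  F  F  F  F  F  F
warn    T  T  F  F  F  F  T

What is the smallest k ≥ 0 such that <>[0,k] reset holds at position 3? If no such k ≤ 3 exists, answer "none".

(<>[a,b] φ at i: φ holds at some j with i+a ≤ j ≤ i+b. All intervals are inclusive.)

Scan j = 3,4,… for reset:
  j=3: fails
  j=4: fails
  j=5: fails
  j=6: fails
No j in [3,6] satisfies it → none.

none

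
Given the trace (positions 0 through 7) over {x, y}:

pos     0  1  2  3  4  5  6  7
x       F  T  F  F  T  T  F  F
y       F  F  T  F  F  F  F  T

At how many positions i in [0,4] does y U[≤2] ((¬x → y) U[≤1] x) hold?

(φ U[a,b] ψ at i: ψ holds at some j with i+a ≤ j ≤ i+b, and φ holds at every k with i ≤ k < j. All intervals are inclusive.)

Evaluate at each i in [0,4]:
  i=0: ✗ (lhs fails at k=0 before rhs at j=1)
  i=1: ✓ (rhs at j=1)
  i=2: ✗ (lhs fails at k=3 before rhs at j=4)
  i=3: ✗ (lhs fails at k=3 before rhs at j=4)
  i=4: ✓ (rhs at j=4)
Positions where it holds: {1, 4} → 2.

2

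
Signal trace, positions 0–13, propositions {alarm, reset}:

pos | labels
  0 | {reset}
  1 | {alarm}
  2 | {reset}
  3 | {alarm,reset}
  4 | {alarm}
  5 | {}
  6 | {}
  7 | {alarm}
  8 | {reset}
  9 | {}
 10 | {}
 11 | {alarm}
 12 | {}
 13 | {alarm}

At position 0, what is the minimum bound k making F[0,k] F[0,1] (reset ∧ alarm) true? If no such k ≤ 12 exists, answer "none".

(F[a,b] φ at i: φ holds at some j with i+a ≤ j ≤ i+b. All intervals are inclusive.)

2

Scan j = 0,1,… for F[0,1] (reset ∧ alarm):
  j=0: fails
  j=1: fails
  j=2: holds
First hit at j=2, so smallest k = 2-0 = 2.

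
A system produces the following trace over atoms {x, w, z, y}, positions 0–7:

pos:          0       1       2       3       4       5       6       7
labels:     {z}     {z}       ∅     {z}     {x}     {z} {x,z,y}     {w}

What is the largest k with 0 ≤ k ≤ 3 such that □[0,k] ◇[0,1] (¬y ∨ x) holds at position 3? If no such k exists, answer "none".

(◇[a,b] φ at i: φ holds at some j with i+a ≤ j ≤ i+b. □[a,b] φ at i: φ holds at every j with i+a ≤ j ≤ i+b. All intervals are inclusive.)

3

◇[0,1] (¬y ∨ x) must hold from j=3 onward; find where it first fails.
  j=3: holds
  j=4: holds
  j=5: holds
  j=6: holds
Holds through j=6; largest k = 3.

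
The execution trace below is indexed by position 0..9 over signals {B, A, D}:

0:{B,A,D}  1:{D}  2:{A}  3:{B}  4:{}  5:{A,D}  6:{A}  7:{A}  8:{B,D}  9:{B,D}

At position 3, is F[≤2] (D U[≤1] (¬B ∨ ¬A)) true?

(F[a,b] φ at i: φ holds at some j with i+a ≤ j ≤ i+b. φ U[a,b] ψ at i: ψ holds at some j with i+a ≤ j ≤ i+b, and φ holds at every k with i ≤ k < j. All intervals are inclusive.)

Check (D U[≤1] (¬B ∨ ¬A)) at each j in [3,5]:
  j=3: holds
  j=4: holds
  j=5: holds
Found at j=3 → formula holds.

Yes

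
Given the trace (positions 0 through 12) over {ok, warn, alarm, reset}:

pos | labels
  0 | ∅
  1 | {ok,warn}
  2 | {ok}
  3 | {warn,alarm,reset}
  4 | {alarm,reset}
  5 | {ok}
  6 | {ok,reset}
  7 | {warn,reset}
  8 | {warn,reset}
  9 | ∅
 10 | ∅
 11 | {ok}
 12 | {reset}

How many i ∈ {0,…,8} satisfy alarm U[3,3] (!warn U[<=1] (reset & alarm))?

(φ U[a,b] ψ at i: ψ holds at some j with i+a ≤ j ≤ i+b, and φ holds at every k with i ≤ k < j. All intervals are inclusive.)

Evaluate at each i in [0,8]:
  i=0: ✗ (lhs fails at k=0 before rhs at j=3)
  i=1: ✗ (lhs fails at k=1 before rhs at j=4)
  i=2: ✗ (no rhs in [5,5])
  i=3: ✗ (no rhs in [6,6])
  i=4: ✗ (no rhs in [7,7])
  i=5: ✗ (no rhs in [8,8])
  i=6: ✗ (no rhs in [9,9])
  i=7: ✗ (no rhs in [10,10])
  i=8: ✗ (no rhs in [11,11])
Positions where it holds: {} → 0.

0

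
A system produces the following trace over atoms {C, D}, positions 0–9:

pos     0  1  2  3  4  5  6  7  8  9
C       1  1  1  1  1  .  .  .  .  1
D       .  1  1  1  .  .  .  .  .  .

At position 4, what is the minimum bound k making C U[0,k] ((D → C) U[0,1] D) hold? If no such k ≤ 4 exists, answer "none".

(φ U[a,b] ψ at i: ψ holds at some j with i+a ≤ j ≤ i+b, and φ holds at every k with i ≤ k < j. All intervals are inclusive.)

Need earliest j ≥ 4 with ((D → C) U[0,1] D), and C at every k in [4,j-1].
  j=4: rhs fails.
  j=5: rhs fails.
  j=6: rhs fails.
  j=7: rhs fails.
  j=8: rhs fails.
No witness within the range → none.

none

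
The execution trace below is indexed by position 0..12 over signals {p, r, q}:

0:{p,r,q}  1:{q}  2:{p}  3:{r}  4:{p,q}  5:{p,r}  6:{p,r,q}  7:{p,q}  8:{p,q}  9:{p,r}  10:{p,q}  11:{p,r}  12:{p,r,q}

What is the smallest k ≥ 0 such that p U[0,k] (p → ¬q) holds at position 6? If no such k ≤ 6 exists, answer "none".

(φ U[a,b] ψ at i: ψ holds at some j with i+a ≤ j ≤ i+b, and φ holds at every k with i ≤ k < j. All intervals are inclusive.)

3

Need earliest j ≥ 6 with (p → ¬q), and p at every k in [6,j-1].
  j=6: rhs fails.
  j=7: rhs fails.
  j=8: rhs fails.
  j=9: rhs holds; lhs holds on [6,8]. k = 3.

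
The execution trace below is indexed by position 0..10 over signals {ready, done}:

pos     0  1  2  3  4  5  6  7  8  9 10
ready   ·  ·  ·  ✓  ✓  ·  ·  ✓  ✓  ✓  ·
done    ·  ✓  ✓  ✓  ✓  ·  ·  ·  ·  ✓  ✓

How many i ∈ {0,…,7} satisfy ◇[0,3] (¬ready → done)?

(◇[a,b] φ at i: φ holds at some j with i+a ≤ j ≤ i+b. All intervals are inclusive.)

8

Evaluate at each i in [0,7]:
  i=0: ✓ (witness j=1)
  i=1: ✓ (witness j=1)
  i=2: ✓ (witness j=2)
  i=3: ✓ (witness j=3)
  i=4: ✓ (witness j=4)
  i=5: ✓ (witness j=7)
  i=6: ✓ (witness j=7)
  i=7: ✓ (witness j=7)
Positions where it holds: {0, 1, 2, 3, 4, 5, 6, 7} → 8.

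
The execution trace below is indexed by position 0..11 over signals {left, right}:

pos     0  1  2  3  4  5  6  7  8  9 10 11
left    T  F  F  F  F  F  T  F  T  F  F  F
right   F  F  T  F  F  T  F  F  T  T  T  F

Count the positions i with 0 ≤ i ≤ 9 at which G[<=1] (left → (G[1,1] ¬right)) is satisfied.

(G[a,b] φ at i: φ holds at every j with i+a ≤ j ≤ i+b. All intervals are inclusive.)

8

Evaluate at each i in [0,9]:
  i=0: ✓ (all of [0,1])
  i=1: ✓ (all of [1,2])
  i=2: ✓ (all of [2,3])
  i=3: ✓ (all of [3,4])
  i=4: ✓ (all of [4,5])
  i=5: ✓ (all of [5,6])
  i=6: ✓ (all of [6,7])
  i=7: ✗ (fails at j=8)
  i=8: ✗ (fails at j=8)
  i=9: ✓ (all of [9,10])
Positions where it holds: {0, 1, 2, 3, 4, 5, 6, 9} → 8.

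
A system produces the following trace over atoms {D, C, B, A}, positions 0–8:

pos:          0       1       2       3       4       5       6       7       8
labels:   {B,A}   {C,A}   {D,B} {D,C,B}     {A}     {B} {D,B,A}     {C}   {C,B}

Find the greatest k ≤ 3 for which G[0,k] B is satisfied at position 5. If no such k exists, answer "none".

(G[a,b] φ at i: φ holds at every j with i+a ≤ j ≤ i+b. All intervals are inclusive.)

B must hold from j=5 onward; find where it first fails.
  j=5: holds
  j=6: holds
  j=7: fails
Holds on [5,6], so largest k = 1.

1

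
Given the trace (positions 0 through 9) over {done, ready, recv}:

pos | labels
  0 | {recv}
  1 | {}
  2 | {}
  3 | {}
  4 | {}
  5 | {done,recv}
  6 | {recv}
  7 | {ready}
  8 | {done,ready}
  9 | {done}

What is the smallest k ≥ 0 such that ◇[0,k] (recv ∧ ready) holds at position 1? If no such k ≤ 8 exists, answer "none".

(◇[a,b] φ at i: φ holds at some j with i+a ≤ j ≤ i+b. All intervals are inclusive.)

none

Scan j = 1,2,… for (recv ∧ ready):
  j=1: fails
  j=2: fails
  j=3: fails
  j=4: fails
  j=5: fails
  j=6: fails
  j=7: fails
  j=8: fails
  j=9: fails
No j in [1,9] satisfies it → none.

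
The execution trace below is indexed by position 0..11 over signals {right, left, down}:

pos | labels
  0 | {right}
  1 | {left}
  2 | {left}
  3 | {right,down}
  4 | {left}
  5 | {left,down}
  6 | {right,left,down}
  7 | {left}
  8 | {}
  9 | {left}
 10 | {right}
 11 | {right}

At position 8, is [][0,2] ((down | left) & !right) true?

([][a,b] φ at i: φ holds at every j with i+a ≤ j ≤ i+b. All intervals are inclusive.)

Check ((down | left) & !right) at every j in [8,10]:
  j=8: false
  j=9: true
  j=10: false
Fails at j=8 → formula fails.

False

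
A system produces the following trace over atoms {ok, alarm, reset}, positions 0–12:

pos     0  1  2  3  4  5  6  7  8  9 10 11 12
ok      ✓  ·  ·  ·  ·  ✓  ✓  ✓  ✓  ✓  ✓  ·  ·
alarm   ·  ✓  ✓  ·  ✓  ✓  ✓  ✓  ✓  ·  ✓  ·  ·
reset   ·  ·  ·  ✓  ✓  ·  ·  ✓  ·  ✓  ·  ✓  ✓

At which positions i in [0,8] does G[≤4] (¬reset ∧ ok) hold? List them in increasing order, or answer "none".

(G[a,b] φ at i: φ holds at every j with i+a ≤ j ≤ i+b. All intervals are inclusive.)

none

Evaluate at each i in [0,8]:
  i=0: ✗ (fails at j=1)
  i=1: ✗ (fails at j=1)
  i=2: ✗ (fails at j=2)
  i=3: ✗ (fails at j=3)
  i=4: ✗ (fails at j=4)
  i=5: ✗ (fails at j=7)
  i=6: ✗ (fails at j=7)
  i=7: ✗ (fails at j=7)
  i=8: ✗ (fails at j=9)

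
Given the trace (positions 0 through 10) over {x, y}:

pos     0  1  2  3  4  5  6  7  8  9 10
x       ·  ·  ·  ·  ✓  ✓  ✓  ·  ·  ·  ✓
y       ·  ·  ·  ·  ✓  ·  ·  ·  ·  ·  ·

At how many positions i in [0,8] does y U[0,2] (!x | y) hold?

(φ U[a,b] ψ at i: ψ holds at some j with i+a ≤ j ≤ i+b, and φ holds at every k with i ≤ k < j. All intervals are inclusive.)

Evaluate at each i in [0,8]:
  i=0: ✓ (rhs at j=0)
  i=1: ✓ (rhs at j=1)
  i=2: ✓ (rhs at j=2)
  i=3: ✓ (rhs at j=3)
  i=4: ✓ (rhs at j=4)
  i=5: ✗ (lhs fails at k=5 before rhs at j=7)
  i=6: ✗ (lhs fails at k=6 before rhs at j=7)
  i=7: ✓ (rhs at j=7)
  i=8: ✓ (rhs at j=8)
Positions where it holds: {0, 1, 2, 3, 4, 7, 8} → 7.

7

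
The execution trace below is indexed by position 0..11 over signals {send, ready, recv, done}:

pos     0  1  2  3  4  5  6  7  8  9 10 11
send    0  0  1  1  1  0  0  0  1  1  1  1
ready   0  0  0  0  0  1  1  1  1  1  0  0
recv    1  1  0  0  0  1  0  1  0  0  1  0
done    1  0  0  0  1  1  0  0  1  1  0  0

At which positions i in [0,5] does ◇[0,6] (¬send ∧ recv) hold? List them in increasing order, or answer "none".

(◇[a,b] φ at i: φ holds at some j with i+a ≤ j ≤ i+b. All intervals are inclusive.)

0, 1, 2, 3, 4, 5

Evaluate at each i in [0,5]:
  i=0: ✓ (witness j=0)
  i=1: ✓ (witness j=1)
  i=2: ✓ (witness j=5)
  i=3: ✓ (witness j=5)
  i=4: ✓ (witness j=5)
  i=5: ✓ (witness j=5)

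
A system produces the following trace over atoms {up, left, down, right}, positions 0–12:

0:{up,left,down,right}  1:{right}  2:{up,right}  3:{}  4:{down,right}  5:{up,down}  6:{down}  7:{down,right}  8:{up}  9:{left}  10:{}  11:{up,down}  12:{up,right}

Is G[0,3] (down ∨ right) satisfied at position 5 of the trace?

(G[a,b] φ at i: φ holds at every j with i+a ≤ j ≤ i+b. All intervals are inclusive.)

Check (down ∨ right) at every j in [5,8]:
  j=5: true
  j=6: true
  j=7: true
  j=8: false
Fails at j=8 → formula fails.

Does not hold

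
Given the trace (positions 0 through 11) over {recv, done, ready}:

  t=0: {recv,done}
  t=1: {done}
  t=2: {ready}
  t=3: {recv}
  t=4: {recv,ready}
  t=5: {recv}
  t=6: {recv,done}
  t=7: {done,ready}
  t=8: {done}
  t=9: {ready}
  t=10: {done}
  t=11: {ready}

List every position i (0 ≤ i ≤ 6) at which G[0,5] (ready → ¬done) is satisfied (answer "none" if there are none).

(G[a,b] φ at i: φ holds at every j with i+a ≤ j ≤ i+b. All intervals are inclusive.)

0, 1

Evaluate at each i in [0,6]:
  i=0: ✓ (all of [0,5])
  i=1: ✓ (all of [1,6])
  i=2: ✗ (fails at j=7)
  i=3: ✗ (fails at j=7)
  i=4: ✗ (fails at j=7)
  i=5: ✗ (fails at j=7)
  i=6: ✗ (fails at j=7)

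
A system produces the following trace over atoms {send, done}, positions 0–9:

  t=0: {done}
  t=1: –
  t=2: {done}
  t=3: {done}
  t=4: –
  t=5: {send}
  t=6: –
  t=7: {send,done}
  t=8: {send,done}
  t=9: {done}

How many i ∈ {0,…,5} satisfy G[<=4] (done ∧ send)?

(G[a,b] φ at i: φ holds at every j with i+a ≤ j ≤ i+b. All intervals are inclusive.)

Evaluate at each i in [0,5]:
  i=0: ✗ (fails at j=0)
  i=1: ✗ (fails at j=1)
  i=2: ✗ (fails at j=2)
  i=3: ✗ (fails at j=3)
  i=4: ✗ (fails at j=4)
  i=5: ✗ (fails at j=5)
Positions where it holds: {} → 0.

0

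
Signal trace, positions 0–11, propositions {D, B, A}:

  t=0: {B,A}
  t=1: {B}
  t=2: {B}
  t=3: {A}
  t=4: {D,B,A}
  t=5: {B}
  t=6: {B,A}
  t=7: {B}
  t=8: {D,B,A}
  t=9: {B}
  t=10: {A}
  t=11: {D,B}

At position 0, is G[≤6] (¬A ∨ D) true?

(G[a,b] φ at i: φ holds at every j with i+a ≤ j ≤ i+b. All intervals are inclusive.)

Check (¬A ∨ D) at every j in [0,6]:
  j=0: false
  j=1: true
  j=2: true
  j=3: false
  j=4: true
  j=5: true
  j=6: false
Fails at j=0 → formula fails.

No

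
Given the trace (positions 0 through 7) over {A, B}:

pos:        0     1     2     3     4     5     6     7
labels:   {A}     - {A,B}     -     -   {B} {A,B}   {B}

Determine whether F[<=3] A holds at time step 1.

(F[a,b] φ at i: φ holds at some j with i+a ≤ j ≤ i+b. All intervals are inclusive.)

Check A at each j in [1,4]:
  j=1: false
  j=2: true
  j=3: false
  j=4: false
Found at j=2 → formula holds.

Yes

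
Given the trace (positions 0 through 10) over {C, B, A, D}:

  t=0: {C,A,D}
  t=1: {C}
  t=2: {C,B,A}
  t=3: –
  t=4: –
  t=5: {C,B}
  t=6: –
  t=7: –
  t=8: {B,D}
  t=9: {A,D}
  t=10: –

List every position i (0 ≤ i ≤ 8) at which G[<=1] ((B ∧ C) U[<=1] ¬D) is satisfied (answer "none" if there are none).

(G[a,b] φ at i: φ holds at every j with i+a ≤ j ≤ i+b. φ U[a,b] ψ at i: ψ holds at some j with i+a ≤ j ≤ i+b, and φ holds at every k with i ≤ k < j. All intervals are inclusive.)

1, 2, 3, 4, 5, 6

Evaluate at each i in [0,8]:
  i=0: ✗ (fails at j=0)
  i=1: ✓ (all of [1,2])
  i=2: ✓ (all of [2,3])
  i=3: ✓ (all of [3,4])
  i=4: ✓ (all of [4,5])
  i=5: ✓ (all of [5,6])
  i=6: ✓ (all of [6,7])
  i=7: ✗ (fails at j=8)
  i=8: ✗ (fails at j=8)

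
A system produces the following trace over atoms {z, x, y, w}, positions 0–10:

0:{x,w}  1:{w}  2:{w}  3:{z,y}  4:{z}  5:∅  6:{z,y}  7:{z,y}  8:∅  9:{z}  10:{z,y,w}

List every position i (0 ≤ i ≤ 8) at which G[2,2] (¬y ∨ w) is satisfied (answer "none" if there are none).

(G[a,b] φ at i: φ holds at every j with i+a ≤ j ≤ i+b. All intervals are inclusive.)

0, 2, 3, 6, 7, 8

Evaluate at each i in [0,8]:
  i=0: ✓ (all of [2,2])
  i=1: ✗ (fails at j=3)
  i=2: ✓ (all of [4,4])
  i=3: ✓ (all of [5,5])
  i=4: ✗ (fails at j=6)
  i=5: ✗ (fails at j=7)
  i=6: ✓ (all of [8,8])
  i=7: ✓ (all of [9,9])
  i=8: ✓ (all of [10,10])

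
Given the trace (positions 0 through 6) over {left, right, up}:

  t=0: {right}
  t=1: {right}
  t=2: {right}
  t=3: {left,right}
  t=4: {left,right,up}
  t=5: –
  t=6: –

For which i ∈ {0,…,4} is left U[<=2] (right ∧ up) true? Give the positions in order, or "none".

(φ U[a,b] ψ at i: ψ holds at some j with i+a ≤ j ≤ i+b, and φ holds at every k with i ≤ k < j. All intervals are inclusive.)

Evaluate at each i in [0,4]:
  i=0: ✗ (no rhs in [0,2])
  i=1: ✗ (no rhs in [1,3])
  i=2: ✗ (lhs fails at k=2 before rhs at j=4)
  i=3: ✓ (rhs at j=4; lhs holds on [3,3])
  i=4: ✓ (rhs at j=4)

3, 4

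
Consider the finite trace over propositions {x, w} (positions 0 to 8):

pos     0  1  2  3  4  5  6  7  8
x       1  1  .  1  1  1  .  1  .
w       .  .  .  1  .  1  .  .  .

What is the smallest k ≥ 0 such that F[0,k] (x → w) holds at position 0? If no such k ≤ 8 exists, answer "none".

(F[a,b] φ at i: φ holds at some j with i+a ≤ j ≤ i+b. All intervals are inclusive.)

2

Scan j = 0,1,… for (x → w):
  j=0: fails
  j=1: fails
  j=2: holds
First hit at j=2, so smallest k = 2-0 = 2.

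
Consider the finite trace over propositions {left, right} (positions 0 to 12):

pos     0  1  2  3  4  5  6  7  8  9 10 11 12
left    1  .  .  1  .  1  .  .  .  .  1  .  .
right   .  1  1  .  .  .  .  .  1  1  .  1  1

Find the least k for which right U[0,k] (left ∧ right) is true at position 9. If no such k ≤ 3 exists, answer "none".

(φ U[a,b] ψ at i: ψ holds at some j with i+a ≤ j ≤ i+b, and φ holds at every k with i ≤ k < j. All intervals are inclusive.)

Need earliest j ≥ 9 with (left ∧ right), and right at every k in [9,j-1].
  j=9: rhs fails.
  j=10: rhs fails.
  j=11: rhs fails.
  j=12: rhs fails.
No witness within the range → none.

none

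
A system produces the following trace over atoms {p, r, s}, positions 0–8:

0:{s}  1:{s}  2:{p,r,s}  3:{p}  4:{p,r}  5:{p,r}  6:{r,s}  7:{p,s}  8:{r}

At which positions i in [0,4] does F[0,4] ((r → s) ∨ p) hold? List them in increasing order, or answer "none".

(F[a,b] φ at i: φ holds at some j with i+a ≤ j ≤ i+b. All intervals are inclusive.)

Evaluate at each i in [0,4]:
  i=0: ✓ (witness j=0)
  i=1: ✓ (witness j=1)
  i=2: ✓ (witness j=2)
  i=3: ✓ (witness j=3)
  i=4: ✓ (witness j=4)

0, 1, 2, 3, 4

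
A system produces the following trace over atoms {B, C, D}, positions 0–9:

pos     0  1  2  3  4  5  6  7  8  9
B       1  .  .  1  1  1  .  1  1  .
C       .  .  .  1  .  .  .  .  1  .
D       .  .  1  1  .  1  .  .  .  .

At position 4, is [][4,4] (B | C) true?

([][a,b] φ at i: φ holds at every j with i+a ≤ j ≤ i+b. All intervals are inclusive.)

Yes

Check (B | C) at every j in [8,8]:
  j=8: true
All positions satisfy it → formula holds.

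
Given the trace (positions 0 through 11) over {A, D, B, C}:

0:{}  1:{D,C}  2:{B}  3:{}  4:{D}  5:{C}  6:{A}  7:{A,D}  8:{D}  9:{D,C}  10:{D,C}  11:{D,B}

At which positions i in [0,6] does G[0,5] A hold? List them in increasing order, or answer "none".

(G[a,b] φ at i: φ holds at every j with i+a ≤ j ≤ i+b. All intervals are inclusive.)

none

Evaluate at each i in [0,6]:
  i=0: ✗ (fails at j=0)
  i=1: ✗ (fails at j=1)
  i=2: ✗ (fails at j=2)
  i=3: ✗ (fails at j=3)
  i=4: ✗ (fails at j=4)
  i=5: ✗ (fails at j=5)
  i=6: ✗ (fails at j=8)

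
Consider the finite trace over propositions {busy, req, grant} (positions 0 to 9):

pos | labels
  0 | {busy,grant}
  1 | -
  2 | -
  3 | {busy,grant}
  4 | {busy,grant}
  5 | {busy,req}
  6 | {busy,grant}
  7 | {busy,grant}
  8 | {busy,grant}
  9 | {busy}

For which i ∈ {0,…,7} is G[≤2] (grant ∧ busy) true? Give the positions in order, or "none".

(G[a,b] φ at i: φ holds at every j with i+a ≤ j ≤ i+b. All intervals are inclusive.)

Evaluate at each i in [0,7]:
  i=0: ✗ (fails at j=1)
  i=1: ✗ (fails at j=1)
  i=2: ✗ (fails at j=2)
  i=3: ✗ (fails at j=5)
  i=4: ✗ (fails at j=5)
  i=5: ✗ (fails at j=5)
  i=6: ✓ (all of [6,8])
  i=7: ✗ (fails at j=9)

6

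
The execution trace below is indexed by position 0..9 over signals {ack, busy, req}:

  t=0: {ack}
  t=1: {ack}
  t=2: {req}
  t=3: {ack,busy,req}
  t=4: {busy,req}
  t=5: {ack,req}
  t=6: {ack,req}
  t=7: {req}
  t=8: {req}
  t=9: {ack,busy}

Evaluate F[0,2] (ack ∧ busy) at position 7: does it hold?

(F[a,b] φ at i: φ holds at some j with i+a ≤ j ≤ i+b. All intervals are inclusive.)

True

Check (ack ∧ busy) at each j in [7,9]:
  j=7: false
  j=8: false
  j=9: true
Found at j=9 → formula holds.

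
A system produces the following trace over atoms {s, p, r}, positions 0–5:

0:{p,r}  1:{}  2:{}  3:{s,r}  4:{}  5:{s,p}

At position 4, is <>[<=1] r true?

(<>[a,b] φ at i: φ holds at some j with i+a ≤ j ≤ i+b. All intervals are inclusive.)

Check r at each j in [4,5]:
  j=4: false
  j=5: false
No position in the window satisfies it → formula fails.

No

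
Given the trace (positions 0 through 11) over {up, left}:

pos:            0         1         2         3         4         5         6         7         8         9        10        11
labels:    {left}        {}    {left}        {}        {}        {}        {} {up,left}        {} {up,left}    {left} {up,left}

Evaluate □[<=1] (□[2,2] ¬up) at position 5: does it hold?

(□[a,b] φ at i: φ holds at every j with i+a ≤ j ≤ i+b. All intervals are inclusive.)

False

Check □[2,2] ¬up at every j in [5,6]:
  j=5: fails at 7
  j=6: holds on [8,8]
Fails at j=5 → formula fails.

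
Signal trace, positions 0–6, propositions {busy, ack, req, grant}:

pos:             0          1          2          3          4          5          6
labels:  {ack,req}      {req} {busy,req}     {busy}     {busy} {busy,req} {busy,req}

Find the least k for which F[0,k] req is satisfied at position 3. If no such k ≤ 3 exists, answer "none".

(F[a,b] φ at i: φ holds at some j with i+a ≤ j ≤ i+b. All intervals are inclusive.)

2

Scan j = 3,4,… for req:
  j=3: fails
  j=4: fails
  j=5: holds
First hit at j=5, so smallest k = 5-3 = 2.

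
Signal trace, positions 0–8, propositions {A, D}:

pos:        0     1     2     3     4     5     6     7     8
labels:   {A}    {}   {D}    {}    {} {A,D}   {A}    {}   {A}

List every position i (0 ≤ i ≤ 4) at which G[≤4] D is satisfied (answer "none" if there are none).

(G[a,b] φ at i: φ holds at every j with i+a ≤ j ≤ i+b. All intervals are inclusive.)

none

Evaluate at each i in [0,4]:
  i=0: ✗ (fails at j=0)
  i=1: ✗ (fails at j=1)
  i=2: ✗ (fails at j=3)
  i=3: ✗ (fails at j=3)
  i=4: ✗ (fails at j=4)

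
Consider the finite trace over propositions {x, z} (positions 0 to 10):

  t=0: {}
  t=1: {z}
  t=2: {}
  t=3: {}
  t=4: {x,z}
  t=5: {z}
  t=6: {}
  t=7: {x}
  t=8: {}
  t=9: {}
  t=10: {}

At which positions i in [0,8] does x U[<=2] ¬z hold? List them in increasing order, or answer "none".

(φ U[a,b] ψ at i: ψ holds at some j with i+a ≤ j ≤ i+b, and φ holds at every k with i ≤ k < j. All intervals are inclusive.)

Evaluate at each i in [0,8]:
  i=0: ✓ (rhs at j=0)
  i=1: ✗ (lhs fails at k=1 before rhs at j=2)
  i=2: ✓ (rhs at j=2)
  i=3: ✓ (rhs at j=3)
  i=4: ✗ (lhs fails at k=5 before rhs at j=6)
  i=5: ✗ (lhs fails at k=5 before rhs at j=6)
  i=6: ✓ (rhs at j=6)
  i=7: ✓ (rhs at j=7)
  i=8: ✓ (rhs at j=8)

0, 2, 3, 6, 7, 8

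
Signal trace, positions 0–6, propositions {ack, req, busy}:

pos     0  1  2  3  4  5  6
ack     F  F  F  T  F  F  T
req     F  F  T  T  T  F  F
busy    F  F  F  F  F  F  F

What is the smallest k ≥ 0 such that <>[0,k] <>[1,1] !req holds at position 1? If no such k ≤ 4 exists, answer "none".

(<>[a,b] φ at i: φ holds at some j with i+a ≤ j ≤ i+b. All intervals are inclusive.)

3

Scan j = 1,2,… for <>[1,1] !req:
  j=1: fails
  j=2: fails
  j=3: fails
  j=4: holds
First hit at j=4, so smallest k = 4-1 = 3.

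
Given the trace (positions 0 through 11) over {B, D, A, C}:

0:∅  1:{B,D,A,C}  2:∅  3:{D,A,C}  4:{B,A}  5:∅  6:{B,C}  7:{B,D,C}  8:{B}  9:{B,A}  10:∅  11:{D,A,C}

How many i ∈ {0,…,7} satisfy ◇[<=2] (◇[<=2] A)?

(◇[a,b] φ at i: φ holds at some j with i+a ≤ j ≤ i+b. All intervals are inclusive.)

8

Evaluate at each i in [0,7]:
  i=0: ✓ (witness j=0)
  i=1: ✓ (witness j=1)
  i=2: ✓ (witness j=2)
  i=3: ✓ (witness j=3)
  i=4: ✓ (witness j=4)
  i=5: ✓ (witness j=7)
  i=6: ✓ (witness j=7)
  i=7: ✓ (witness j=7)
Positions where it holds: {0, 1, 2, 3, 4, 5, 6, 7} → 8.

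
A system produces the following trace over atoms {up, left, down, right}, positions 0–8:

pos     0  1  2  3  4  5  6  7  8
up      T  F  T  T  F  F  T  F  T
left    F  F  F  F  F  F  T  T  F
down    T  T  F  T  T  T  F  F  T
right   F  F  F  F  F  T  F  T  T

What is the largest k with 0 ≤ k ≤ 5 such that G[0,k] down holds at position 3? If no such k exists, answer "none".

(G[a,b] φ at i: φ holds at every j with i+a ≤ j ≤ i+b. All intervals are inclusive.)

2

down must hold from j=3 onward; find where it first fails.
  j=3: holds
  j=4: holds
  j=5: holds
  j=6: fails
Holds on [3,5], so largest k = 2.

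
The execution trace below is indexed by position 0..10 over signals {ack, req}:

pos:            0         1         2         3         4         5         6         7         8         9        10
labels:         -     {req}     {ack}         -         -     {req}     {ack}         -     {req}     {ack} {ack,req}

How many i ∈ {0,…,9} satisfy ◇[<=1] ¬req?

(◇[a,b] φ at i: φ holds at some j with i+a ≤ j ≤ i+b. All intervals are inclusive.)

10

Evaluate at each i in [0,9]:
  i=0: ✓ (witness j=0)
  i=1: ✓ (witness j=2)
  i=2: ✓ (witness j=2)
  i=3: ✓ (witness j=3)
  i=4: ✓ (witness j=4)
  i=5: ✓ (witness j=6)
  i=6: ✓ (witness j=6)
  i=7: ✓ (witness j=7)
  i=8: ✓ (witness j=9)
  i=9: ✓ (witness j=9)
Positions where it holds: {0, 1, 2, 3, 4, 5, 6, 7, 8, 9} → 10.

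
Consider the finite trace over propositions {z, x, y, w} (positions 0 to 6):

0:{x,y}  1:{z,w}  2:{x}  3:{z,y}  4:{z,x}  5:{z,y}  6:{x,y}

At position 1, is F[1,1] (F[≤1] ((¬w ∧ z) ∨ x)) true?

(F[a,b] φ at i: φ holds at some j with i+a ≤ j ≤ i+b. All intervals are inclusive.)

Check F[≤1] ((¬w ∧ z) ∨ x) at each j in [2,2]:
  j=2: holds (witness at 2)
Found at j=2 → formula holds.

True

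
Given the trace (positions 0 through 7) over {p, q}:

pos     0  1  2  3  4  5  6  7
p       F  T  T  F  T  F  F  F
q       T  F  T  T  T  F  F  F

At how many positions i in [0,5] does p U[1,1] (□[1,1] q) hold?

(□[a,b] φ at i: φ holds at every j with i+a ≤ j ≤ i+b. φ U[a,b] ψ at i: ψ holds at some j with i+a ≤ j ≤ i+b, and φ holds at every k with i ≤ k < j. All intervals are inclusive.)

2

Evaluate at each i in [0,5]:
  i=0: ✗ (lhs fails at k=0 before rhs at j=1)
  i=1: ✓ (rhs at j=2; lhs holds on [1,1])
  i=2: ✓ (rhs at j=3; lhs holds on [2,2])
  i=3: ✗ (no rhs in [4,4])
  i=4: ✗ (no rhs in [5,5])
  i=5: ✗ (no rhs in [6,6])
Positions where it holds: {1, 2} → 2.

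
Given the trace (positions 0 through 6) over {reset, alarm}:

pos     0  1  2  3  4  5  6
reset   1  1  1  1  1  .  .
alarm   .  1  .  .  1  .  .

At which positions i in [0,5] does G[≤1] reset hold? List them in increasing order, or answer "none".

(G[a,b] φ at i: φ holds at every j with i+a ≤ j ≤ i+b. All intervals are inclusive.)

Evaluate at each i in [0,5]:
  i=0: ✓ (all of [0,1])
  i=1: ✓ (all of [1,2])
  i=2: ✓ (all of [2,3])
  i=3: ✓ (all of [3,4])
  i=4: ✗ (fails at j=5)
  i=5: ✗ (fails at j=5)

0, 1, 2, 3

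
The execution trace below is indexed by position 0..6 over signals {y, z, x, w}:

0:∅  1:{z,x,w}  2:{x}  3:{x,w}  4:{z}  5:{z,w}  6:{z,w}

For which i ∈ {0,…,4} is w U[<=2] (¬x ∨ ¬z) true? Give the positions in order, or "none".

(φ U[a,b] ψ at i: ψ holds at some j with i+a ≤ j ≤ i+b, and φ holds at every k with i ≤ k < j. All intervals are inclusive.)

0, 1, 2, 3, 4

Evaluate at each i in [0,4]:
  i=0: ✓ (rhs at j=0)
  i=1: ✓ (rhs at j=2; lhs holds on [1,1])
  i=2: ✓ (rhs at j=2)
  i=3: ✓ (rhs at j=3)
  i=4: ✓ (rhs at j=4)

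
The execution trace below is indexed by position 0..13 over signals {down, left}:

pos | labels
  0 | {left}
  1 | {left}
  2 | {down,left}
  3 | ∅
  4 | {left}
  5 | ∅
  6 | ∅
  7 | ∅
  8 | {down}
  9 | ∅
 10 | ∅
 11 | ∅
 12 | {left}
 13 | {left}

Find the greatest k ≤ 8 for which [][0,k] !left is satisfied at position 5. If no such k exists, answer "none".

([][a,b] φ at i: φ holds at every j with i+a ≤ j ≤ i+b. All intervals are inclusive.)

6

!left must hold from j=5 onward; find where it first fails.
  j=5: holds
  j=6: holds
  j=7: holds
  j=8: holds
  j=9: holds
  j=10: holds
  j=11: holds
  j=12: fails
Holds on [5,11], so largest k = 6.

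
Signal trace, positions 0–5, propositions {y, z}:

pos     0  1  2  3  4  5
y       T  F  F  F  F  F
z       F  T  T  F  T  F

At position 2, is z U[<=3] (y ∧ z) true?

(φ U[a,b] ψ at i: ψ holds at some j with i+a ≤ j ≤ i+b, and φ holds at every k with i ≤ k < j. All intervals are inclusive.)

False

Need some j in [2,5] with (y ∧ z), and z at every k in [2,j-1].
  j=2: (y ∧ z) false.
  j=3: (y ∧ z) false.
  j=4: (y ∧ z) false.
  j=5: (y ∧ z) false.
No j in the window works → until fails.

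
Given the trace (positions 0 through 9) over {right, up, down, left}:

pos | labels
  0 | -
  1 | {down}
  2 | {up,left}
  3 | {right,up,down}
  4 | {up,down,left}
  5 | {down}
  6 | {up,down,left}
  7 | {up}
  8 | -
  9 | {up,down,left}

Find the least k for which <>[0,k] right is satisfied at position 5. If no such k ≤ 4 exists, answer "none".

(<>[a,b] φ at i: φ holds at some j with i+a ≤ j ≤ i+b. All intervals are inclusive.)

none

Scan j = 5,6,… for right:
  j=5: fails
  j=6: fails
  j=7: fails
  j=8: fails
  j=9: fails
No j in [5,9] satisfies it → none.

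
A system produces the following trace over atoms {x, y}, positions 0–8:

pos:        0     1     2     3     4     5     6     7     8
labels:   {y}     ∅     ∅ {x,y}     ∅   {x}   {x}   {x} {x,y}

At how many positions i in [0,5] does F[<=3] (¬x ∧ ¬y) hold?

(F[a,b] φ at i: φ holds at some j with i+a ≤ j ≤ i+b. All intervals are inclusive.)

5

Evaluate at each i in [0,5]:
  i=0: ✓ (witness j=1)
  i=1: ✓ (witness j=1)
  i=2: ✓ (witness j=2)
  i=3: ✓ (witness j=4)
  i=4: ✓ (witness j=4)
  i=5: ✗ (none in [5,8])
Positions where it holds: {0, 1, 2, 3, 4} → 5.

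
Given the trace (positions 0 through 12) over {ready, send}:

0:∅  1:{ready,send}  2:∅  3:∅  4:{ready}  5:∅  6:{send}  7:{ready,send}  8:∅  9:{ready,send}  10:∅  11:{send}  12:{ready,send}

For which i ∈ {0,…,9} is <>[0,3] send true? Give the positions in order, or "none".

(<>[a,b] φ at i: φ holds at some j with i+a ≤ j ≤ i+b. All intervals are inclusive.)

0, 1, 3, 4, 5, 6, 7, 8, 9

Evaluate at each i in [0,9]:
  i=0: ✓ (witness j=1)
  i=1: ✓ (witness j=1)
  i=2: ✗ (none in [2,5])
  i=3: ✓ (witness j=6)
  i=4: ✓ (witness j=6)
  i=5: ✓ (witness j=6)
  i=6: ✓ (witness j=6)
  i=7: ✓ (witness j=7)
  i=8: ✓ (witness j=9)
  i=9: ✓ (witness j=9)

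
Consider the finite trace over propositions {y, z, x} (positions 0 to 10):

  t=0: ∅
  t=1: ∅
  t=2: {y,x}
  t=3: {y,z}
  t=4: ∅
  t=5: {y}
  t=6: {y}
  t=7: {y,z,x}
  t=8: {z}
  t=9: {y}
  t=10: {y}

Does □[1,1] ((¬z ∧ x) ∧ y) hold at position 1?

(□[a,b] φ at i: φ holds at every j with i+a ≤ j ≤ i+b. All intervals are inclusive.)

True

Check ((¬z ∧ x) ∧ y) at every j in [2,2]:
  j=2: true
All positions satisfy it → formula holds.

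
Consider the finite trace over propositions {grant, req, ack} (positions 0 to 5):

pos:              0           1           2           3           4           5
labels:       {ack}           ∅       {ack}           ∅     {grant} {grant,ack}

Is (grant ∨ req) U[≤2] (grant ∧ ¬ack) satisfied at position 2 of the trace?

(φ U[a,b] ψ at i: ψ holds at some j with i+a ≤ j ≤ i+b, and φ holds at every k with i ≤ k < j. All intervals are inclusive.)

False

Need some j in [2,4] with (grant ∧ ¬ack), and (grant ∨ req) at every k in [2,j-1].
  j=2: (grant ∧ ¬ack) false.
  j=3: (grant ∧ ¬ack) false.
  j=4: (grant ∧ ¬ack) holds, but (grant ∨ req) fails at k=2 → not this j.
No j in the window works → until fails.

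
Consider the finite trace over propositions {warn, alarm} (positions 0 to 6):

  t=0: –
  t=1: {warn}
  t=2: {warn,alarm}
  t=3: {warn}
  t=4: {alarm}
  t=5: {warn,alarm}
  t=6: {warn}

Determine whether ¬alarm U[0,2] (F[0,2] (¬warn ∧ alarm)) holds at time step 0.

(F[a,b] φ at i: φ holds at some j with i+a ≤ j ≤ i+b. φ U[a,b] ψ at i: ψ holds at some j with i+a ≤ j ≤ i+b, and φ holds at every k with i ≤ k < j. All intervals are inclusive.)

Need some j in [0,2] with F[0,2] (¬warn ∧ alarm), and ¬alarm at every k in [0,j-1].
  j=0: F[0,2] (¬warn ∧ alarm) — fails (none in [0,2]).
  j=1: F[0,2] (¬warn ∧ alarm) — fails (none in [1,3]).
  j=2: F[0,2] (¬warn ∧ alarm) holds; ¬alarm holds at every k in [0,1] → satisfied.

Holds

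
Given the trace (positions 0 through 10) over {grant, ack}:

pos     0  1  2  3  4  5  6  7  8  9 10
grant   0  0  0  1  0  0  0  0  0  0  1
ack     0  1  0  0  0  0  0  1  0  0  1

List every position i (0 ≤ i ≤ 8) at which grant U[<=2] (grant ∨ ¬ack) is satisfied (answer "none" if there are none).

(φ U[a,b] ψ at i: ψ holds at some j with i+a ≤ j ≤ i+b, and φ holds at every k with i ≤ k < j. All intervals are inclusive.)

0, 2, 3, 4, 5, 6, 8

Evaluate at each i in [0,8]:
  i=0: ✓ (rhs at j=0)
  i=1: ✗ (lhs fails at k=1 before rhs at j=2)
  i=2: ✓ (rhs at j=2)
  i=3: ✓ (rhs at j=3)
  i=4: ✓ (rhs at j=4)
  i=5: ✓ (rhs at j=5)
  i=6: ✓ (rhs at j=6)
  i=7: ✗ (lhs fails at k=7 before rhs at j=8)
  i=8: ✓ (rhs at j=8)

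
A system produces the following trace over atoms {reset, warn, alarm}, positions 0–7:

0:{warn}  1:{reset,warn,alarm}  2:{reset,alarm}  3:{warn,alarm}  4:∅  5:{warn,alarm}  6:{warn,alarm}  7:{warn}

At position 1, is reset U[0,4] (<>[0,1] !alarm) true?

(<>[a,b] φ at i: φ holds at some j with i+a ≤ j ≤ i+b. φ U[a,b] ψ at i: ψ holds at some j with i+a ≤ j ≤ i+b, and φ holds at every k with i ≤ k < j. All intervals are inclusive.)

Need some j in [1,5] with <>[0,1] !alarm, and reset at every k in [1,j-1].
  j=1: <>[0,1] !alarm — fails (none in [1,2]).
  j=2: <>[0,1] !alarm — fails (none in [2,3]).
  j=3: <>[0,1] !alarm holds; reset holds at every k in [1,2] → satisfied.

Holds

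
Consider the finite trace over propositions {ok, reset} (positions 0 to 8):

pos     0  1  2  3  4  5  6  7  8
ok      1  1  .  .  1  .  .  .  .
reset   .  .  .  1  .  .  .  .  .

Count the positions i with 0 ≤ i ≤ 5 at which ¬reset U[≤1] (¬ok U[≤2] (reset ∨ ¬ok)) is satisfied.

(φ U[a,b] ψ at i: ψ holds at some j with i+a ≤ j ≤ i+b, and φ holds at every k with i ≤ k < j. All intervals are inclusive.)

Evaluate at each i in [0,5]:
  i=0: ✗ (no rhs in [0,1])
  i=1: ✓ (rhs at j=2; lhs holds on [1,1])
  i=2: ✓ (rhs at j=2)
  i=3: ✓ (rhs at j=3)
  i=4: ✓ (rhs at j=5; lhs holds on [4,4])
  i=5: ✓ (rhs at j=5)
Positions where it holds: {1, 2, 3, 4, 5} → 5.

5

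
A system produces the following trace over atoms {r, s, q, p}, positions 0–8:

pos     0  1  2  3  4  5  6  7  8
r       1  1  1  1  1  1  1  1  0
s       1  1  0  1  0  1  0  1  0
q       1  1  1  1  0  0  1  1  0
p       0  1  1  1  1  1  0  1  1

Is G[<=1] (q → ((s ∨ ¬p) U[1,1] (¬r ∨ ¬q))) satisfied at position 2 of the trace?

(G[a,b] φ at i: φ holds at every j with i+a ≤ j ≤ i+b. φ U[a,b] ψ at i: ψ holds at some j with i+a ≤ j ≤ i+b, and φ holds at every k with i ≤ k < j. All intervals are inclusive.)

Check (q → ((s ∨ ¬p) U[1,1] (¬r ∨ ¬q))) at every j in [2,3]:
  j=2: antecedent true; consequent fails → ✗
  j=3: antecedent true; consequent holds → ✓
Fails at j=2 → formula fails.

Does not hold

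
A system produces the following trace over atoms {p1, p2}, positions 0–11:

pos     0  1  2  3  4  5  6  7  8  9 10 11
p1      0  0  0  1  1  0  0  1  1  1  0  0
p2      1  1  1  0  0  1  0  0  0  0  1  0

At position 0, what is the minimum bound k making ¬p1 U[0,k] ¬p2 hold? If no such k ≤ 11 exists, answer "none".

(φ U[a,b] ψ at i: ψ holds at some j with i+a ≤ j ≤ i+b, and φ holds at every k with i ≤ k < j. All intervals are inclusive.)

3

Need earliest j ≥ 0 with ¬p2, and ¬p1 at every k in [0,j-1].
  j=0: rhs fails.
  j=1: rhs fails.
  j=2: rhs fails.
  j=3: rhs holds; lhs holds on [0,2]. k = 3.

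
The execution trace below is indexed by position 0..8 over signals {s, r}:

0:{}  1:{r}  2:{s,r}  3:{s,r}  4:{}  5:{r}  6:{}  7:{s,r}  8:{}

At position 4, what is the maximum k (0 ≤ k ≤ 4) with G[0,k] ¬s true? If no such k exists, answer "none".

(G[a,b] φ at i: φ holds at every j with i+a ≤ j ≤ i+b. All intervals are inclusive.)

2

¬s must hold from j=4 onward; find where it first fails.
  j=4: holds
  j=5: holds
  j=6: holds
  j=7: fails
Holds on [4,6], so largest k = 2.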